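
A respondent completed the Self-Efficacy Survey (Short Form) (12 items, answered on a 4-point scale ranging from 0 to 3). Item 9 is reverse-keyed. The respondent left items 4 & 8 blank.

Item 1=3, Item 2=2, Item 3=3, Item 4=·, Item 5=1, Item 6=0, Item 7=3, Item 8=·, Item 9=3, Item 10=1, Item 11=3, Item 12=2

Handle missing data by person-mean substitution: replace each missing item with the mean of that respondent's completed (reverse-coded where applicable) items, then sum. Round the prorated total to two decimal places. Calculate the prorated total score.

21.60

Reverse-coded (on a 0–3 scale, reversed = 3 − raw):
  item 9: 3 − 3 = 0
Completed scored items (10 of 12): 3, 2, 3, 1, 0, 3, 0, 1, 3, 2; sum = 18.
Person mean = 18 / 10 ≈ 1.8000
Prorated total = (18 / 10) × 12 = 21.60 (to 2 dp)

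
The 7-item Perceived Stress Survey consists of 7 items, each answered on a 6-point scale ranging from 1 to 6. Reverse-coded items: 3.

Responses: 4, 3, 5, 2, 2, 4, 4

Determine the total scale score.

Apply reverse scoring (reverse-coded value = 7 − response):
  item 3: 7 − 5 = 2
Scored responses: 4, 3, 2, 2, 2, 4, 4
Total = 4 + 3 + 2 + 2 + 2 + 4 + 4 = 21

21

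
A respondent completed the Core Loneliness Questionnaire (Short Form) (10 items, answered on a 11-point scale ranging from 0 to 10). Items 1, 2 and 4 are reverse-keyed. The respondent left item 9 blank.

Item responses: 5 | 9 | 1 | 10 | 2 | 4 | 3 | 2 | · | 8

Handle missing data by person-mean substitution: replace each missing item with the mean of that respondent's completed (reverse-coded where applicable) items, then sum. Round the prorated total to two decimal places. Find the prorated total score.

Reverse-coded (on a 0–10 scale, reversed = 10 − raw):
  item 1: 10 − 5 = 5
  item 2: 10 − 9 = 1
  item 4: 10 − 10 = 0
Completed scored items (9 of 10): 5, 1, 1, 0, 2, 4, 3, 2, 8; sum = 26.
Person mean = 26 / 9 ≈ 2.8889
Prorated total = (26 / 9) × 10 = 28.89 (to 2 dp)

28.89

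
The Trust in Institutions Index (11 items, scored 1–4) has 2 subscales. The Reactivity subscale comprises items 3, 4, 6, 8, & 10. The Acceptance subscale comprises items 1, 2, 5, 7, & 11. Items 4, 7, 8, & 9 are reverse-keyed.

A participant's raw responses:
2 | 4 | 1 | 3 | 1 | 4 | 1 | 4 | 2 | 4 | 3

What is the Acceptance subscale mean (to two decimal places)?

2.80

Acceptance items: 1, 2, 5, 7, 11.
Of these, item 7 is reverse-keyed; on a 1–4 scale, reversed = 5 − raw.
  item 1: 2
  item 2: 4
  item 5: 1
  item 7: 5 − 1 = 4
  item 11: 3
Sum = 2 + 4 + 1 + 4 + 3 = 14
Mean = 14 / 5 = 2.80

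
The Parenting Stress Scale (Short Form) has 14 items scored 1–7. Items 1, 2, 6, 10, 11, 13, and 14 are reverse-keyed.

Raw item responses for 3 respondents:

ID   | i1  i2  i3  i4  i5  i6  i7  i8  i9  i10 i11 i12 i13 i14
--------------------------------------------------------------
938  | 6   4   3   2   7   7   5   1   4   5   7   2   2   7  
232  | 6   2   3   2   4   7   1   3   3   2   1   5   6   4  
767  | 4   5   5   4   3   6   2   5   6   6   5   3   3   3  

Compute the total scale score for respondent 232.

Respondent 232 raw: 6, 2, 3, 2, 4, 7, 1, 3, 3, 2, 1, 5, 6, 4.
Reverse-coded (reverse-coded value = 8 − response):
  item 1: 8 − 6 = 2
  item 2: 8 − 2 = 6
  item 3: 3
  item 4: 2
  item 5: 4
  item 6: 8 − 7 = 1
  item 7: 1
  item 8: 3
  item 9: 3
  item 10: 8 − 2 = 6
  item 11: 8 − 1 = 7
  item 12: 5
  item 13: 8 − 6 = 2
  item 14: 8 − 4 = 4
Sum = 2 + 6 + 3 + 2 + 4 + 1 + 1 + 3 + 3 + 6 + 7 + 5 + 2 + 4 = 49

49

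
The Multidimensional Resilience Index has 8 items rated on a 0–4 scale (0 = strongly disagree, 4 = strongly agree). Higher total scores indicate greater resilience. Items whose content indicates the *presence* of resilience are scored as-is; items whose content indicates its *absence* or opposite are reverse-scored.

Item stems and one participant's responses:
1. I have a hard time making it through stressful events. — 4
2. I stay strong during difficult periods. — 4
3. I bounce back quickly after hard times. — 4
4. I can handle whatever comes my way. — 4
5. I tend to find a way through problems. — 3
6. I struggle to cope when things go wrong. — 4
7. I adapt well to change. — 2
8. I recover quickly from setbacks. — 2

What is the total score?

19

Items 1, 6 describe the absence/opposite of resilience → reverse-score.
reverse-coded value = 4 − response.
  item 1: 4 − 4 = 0
  item 2: 4
  item 3: 4
  item 4: 4
  item 5: 3
  item 6: 4 − 4 = 0
  item 7: 2
  item 8: 2
Total = 0 + 4 + 4 + 4 + 3 + 0 + 2 + 2 = 19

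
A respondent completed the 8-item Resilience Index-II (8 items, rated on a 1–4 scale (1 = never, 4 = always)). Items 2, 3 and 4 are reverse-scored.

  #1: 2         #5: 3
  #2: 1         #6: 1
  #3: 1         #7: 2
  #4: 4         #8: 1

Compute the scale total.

Reversing items 2, 3 and 4 with 5 − raw:
Total = 2 + (5−1) + (5−1) + (5−4) + 3 + 1 + 2 + 1
      = 2 + 4 + 4 + 1 + 3 + 1 + 2 + 1 = 18

18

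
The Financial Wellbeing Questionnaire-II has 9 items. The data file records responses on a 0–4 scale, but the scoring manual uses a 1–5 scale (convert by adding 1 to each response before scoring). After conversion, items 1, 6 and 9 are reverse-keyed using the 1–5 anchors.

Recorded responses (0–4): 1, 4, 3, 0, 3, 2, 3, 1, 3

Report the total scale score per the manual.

Convert to 1–5: 2, 5, 4, 1, 4, 3, 4, 2, 4
Reverse-coded (reversed = (1+5) − raw = 6 − raw):
  item 1: 6 − 2 = 4
  item 6: 6 − 3 = 3
  item 9: 6 − 4 = 2
Scored: 4, 5, 4, 1, 4, 3, 4, 2, 2
Total = 29

29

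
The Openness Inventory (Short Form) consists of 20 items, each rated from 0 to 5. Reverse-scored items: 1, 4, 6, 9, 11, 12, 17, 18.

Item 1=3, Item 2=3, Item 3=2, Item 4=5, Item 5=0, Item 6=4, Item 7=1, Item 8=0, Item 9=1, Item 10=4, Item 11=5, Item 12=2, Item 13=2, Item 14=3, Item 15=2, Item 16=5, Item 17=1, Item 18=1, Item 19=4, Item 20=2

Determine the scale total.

Reverse-coded items (reversed = (0+5) − raw = 5 − raw):
  item 1: 5 − 3 = 2
  item 4: 5 − 5 = 0
  item 6: 5 − 4 = 1
  item 9: 5 − 1 = 4
  item 11: 5 − 5 = 0
  item 12: 5 − 2 = 3
  item 17: 5 − 1 = 4
  item 18: 5 − 1 = 4
Scored items: 2, 3, 2, 0, 0, 1, 1, 0, 4, 4, 0, 3, 2, 3, 2, 5, 4, 4, 4, 2
Total = 2 + 3 + 2 + 0 + 0 + 1 + 1 + 0 + 4 + 4 + 0 + 3 + 2 + 3 + 2 + 5 + 4 + 4 + 4 + 2 = 46

46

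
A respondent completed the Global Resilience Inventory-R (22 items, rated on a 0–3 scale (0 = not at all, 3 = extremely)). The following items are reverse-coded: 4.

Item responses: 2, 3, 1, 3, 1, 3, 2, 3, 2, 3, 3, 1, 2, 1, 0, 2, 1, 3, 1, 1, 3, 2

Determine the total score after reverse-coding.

40

Reversing item 4 with 3 − raw:
Total = 2 + 3 + 1 + (3−3) + 1 + 3 + 2 + 3 + 2 + 3 + 3 + 1 + 2 + 1 + 0 + 2 + 1 + 3 + 1 + 1 + 3 + 2
      = 2 + 3 + 1 + 0 + 1 + 3 + 2 + 3 + 2 + 3 + 3 + 1 + 2 + 1 + 0 + 2 + 1 + 3 + 1 + 1 + 3 + 2 = 40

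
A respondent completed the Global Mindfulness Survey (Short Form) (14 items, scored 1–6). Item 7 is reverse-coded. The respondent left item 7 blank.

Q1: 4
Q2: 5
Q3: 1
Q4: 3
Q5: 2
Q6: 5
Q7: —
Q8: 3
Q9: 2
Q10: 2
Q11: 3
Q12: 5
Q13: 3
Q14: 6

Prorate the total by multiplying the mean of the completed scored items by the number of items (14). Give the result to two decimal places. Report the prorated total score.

Reverse-coded (reverse-coded value = 7 − response):
Completed scored items (13 of 14): 4, 5, 1, 3, 2, 5, 3, 2, 2, 3, 5, 3, 6; sum = 44.
Person mean = 44 / 13 ≈ 3.3846
Prorated total = (44 / 13) × 14 = 47.38 (to 2 dp)

47.38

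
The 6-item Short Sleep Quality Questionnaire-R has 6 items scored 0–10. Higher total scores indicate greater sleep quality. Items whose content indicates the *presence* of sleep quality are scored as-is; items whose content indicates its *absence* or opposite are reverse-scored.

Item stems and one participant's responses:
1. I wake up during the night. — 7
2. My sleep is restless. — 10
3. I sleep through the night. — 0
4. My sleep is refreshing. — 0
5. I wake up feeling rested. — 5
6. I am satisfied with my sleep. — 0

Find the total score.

Items 1, 2 describe the absence/opposite of sleep quality → reverse-score.
reversed = (0+10) − raw = 10 − raw.
  item 1: 10 − 7 = 3
  item 2: 10 − 10 = 0
  item 3: 0
  item 4: 0
  item 5: 5
  item 6: 0
Total = 3 + 0 + 0 + 0 + 5 + 0 = 8

8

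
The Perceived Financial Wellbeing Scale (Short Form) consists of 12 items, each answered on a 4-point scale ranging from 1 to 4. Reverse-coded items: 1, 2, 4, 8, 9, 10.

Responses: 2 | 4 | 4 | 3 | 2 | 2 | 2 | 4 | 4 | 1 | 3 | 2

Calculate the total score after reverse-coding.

Reverse-coded items use 5 − raw:
  item 1: 5 − 2 = 3
  item 2: 5 − 4 = 1
  item 4: 5 − 3 = 2
  item 8: 5 − 4 = 1
  item 9: 5 − 4 = 1
  item 10: 5 − 1 = 4
After reverse-coding: 3, 1, 4, 2, 2, 2, 2, 1, 1, 4, 3, 2
Total = 3 + 1 + 4 + 2 + 2 + 2 + 2 + 1 + 1 + 4 + 3 + 2 = 27

27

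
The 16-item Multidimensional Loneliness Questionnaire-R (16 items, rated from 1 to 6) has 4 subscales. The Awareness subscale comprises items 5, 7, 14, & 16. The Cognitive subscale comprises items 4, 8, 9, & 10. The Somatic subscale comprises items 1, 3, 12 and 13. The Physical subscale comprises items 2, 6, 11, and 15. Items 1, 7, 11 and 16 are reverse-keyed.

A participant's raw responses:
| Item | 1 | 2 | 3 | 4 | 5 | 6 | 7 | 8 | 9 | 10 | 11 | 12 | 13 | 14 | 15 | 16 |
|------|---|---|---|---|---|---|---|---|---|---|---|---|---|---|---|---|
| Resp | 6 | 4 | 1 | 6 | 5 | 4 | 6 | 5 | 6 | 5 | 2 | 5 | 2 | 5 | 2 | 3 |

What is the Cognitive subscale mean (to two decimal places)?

Cognitive items: 4, 8, 9, 10.
  item 4: 6
  item 8: 5
  item 9: 6
  item 10: 5
Sum = 6 + 5 + 6 + 5 = 22
Mean = 22 / 4 = 5.50

5.50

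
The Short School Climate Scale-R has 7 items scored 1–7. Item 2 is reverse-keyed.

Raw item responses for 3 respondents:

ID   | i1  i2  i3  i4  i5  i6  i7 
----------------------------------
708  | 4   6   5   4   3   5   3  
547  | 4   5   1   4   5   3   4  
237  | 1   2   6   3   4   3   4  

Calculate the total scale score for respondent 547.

24

Respondent 547 raw: 4, 5, 1, 4, 5, 3, 4.
Reverse-coded (on a 1–7 scale, reversed = 8 − raw):
  item 1: 4
  item 2: 8 − 5 = 3
  item 3: 1
  item 4: 4
  item 5: 5
  item 6: 3
  item 7: 4
Sum = 4 + 3 + 1 + 4 + 5 + 3 + 4 = 24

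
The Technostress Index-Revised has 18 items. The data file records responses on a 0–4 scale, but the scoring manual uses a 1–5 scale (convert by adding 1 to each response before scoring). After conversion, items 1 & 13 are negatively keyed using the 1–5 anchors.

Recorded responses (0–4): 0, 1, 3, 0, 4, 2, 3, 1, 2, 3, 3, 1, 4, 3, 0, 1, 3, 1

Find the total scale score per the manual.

Convert to 1–5: 1, 2, 4, 1, 5, 3, 4, 2, 3, 4, 4, 2, 5, 4, 1, 2, 4, 2
Reverse-coded (reversed = (1+5) − raw = 6 − raw):
  item 1: 6 − 1 = 5
  item 13: 6 − 5 = 1
Scored: 5, 2, 4, 1, 5, 3, 4, 2, 3, 4, 4, 2, 1, 4, 1, 2, 4, 2
Total = 53

53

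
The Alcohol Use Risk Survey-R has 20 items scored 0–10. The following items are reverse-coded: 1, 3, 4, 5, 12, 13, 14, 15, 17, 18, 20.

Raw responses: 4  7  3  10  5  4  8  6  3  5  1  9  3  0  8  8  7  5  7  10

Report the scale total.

95

Reverse-coded items (on a 0–10 scale, reversed = 10 − raw):
  item 1: 10 − 4 = 6
  item 3: 10 − 3 = 7
  item 4: 10 − 10 = 0
  item 5: 10 − 5 = 5
  item 12: 10 − 9 = 1
  item 13: 10 − 3 = 7
  item 14: 10 − 0 = 10
  item 15: 10 − 8 = 2
  item 17: 10 − 7 = 3
  item 18: 10 − 5 = 5
  item 20: 10 − 10 = 0
After reverse-coding: 6, 7, 7, 0, 5, 4, 8, 6, 3, 5, 1, 1, 7, 10, 2, 8, 3, 5, 7, 0
Total = 6 + 7 + 7 + 0 + 5 + 4 + 8 + 6 + 3 + 5 + 1 + 1 + 7 + 10 + 2 + 8 + 3 + 5 + 7 + 0 = 95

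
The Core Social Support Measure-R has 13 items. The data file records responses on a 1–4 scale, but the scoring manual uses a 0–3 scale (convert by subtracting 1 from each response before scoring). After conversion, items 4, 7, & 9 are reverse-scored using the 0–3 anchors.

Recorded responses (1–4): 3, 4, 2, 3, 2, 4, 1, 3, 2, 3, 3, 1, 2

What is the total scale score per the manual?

Convert to 0–3: 2, 3, 1, 2, 1, 3, 0, 2, 1, 2, 2, 0, 1
Reverse-coded (reverse-coded value = 3 − response):
  item 4: 3 − 2 = 1
  item 7: 3 − 0 = 3
  item 9: 3 − 1 = 2
Scored: 2, 3, 1, 1, 1, 3, 3, 2, 2, 2, 2, 0, 1
Total = 23

23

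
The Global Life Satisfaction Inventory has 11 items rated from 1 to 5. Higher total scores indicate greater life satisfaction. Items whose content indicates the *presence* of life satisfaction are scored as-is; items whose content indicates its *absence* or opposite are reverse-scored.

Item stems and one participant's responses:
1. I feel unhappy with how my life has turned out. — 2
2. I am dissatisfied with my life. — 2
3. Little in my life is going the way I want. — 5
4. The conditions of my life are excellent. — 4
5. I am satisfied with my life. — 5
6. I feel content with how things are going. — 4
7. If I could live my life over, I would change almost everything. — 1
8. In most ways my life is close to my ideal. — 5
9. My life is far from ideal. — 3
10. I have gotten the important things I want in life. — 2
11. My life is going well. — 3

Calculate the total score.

Items 1, 2, 3, 7, 9 describe the absence/opposite of life satisfaction → reverse-score.
on a 1–5 scale, reversed = 6 − raw.
  item 1: 6 − 2 = 4
  item 2: 6 − 2 = 4
  item 3: 6 − 5 = 1
  item 4: 4
  item 5: 5
  item 6: 4
  item 7: 6 − 1 = 5
  item 8: 5
  item 9: 6 − 3 = 3
  item 10: 2
  item 11: 3
Total = 4 + 4 + 1 + 4 + 5 + 4 + 5 + 5 + 3 + 2 + 3 = 40

40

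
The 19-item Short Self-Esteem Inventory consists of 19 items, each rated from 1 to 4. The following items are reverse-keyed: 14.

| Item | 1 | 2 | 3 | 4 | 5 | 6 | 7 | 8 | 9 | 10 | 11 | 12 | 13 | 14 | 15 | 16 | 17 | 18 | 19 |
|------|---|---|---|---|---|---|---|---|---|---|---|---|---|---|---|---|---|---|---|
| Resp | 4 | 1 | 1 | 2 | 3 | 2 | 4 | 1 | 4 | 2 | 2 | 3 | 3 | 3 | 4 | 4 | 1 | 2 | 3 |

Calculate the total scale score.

Reverse-coded items (on a 1–4 scale, reversed = 5 − raw):
  item 14: 5 − 3 = 2
Scored items: 4, 1, 1, 2, 3, 2, 4, 1, 4, 2, 2, 3, 3, 2, 4, 4, 1, 2, 3
Total = 4 + 1 + 1 + 2 + 3 + 2 + 4 + 1 + 4 + 2 + 2 + 3 + 3 + 2 + 4 + 4 + 1 + 2 + 3 = 48

48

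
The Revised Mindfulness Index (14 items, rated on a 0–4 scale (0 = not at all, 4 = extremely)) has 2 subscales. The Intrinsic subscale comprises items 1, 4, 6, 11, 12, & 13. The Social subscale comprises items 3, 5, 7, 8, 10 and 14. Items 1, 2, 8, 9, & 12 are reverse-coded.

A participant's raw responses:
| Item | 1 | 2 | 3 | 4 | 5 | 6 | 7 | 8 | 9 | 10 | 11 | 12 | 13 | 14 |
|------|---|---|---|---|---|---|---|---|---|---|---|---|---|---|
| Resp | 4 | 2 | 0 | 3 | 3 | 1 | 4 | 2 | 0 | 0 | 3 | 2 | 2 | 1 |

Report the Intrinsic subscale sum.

11

Intrinsic items: 1, 4, 6, 11, 12, 13.
Of these, items 1 and 12 are reverse-coded; reverse-coded value = 4 − response.
  item 1: 4 − 4 = 0
  item 4: 3
  item 6: 1
  item 11: 3
  item 12: 4 − 2 = 2
  item 13: 2
Sum = 0 + 3 + 1 + 3 + 2 + 2 = 11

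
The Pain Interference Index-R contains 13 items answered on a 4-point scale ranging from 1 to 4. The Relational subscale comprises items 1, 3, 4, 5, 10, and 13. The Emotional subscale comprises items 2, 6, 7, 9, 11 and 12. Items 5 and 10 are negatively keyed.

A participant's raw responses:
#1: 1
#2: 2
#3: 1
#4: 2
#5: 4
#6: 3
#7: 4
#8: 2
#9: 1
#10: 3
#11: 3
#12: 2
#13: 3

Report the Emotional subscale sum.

Emotional items: 2, 6, 7, 9, 11, 12.
  item 2: 2
  item 6: 3
  item 7: 4
  item 9: 1
  item 11: 3
  item 12: 2
Sum = 2 + 3 + 4 + 1 + 3 + 2 = 15

15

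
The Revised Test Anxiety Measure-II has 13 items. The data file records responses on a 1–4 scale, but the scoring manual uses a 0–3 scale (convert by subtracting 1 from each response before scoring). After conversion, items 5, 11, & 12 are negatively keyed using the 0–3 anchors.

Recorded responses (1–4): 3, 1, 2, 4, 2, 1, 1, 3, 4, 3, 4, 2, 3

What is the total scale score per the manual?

Convert to 0–3: 2, 0, 1, 3, 1, 0, 0, 2, 3, 2, 3, 1, 2
Reverse-coded (on a 0–3 scale, reversed = 3 − raw):
  item 5: 3 − 1 = 2
  item 11: 3 − 3 = 0
  item 12: 3 − 1 = 2
Scored: 2, 0, 1, 3, 2, 0, 0, 2, 3, 2, 0, 2, 2
Total = 19

19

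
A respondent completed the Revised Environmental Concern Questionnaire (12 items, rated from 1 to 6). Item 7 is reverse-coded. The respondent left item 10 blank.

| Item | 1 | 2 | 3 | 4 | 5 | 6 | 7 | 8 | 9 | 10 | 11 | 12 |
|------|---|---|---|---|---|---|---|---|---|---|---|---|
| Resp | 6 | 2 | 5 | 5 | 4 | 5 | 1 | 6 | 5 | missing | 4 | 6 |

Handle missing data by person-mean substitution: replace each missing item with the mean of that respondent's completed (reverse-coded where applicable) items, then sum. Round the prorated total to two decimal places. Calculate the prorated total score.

Reverse-coded (reversed = (1+6) − raw = 7 − raw):
  item 7: 7 − 1 = 6
Completed scored items (11 of 12): 6, 2, 5, 5, 4, 5, 6, 6, 5, 4, 6; sum = 54.
Person mean = 54 / 11 ≈ 4.9091
Prorated total = (54 / 11) × 12 = 58.91 (to 2 dp)

58.91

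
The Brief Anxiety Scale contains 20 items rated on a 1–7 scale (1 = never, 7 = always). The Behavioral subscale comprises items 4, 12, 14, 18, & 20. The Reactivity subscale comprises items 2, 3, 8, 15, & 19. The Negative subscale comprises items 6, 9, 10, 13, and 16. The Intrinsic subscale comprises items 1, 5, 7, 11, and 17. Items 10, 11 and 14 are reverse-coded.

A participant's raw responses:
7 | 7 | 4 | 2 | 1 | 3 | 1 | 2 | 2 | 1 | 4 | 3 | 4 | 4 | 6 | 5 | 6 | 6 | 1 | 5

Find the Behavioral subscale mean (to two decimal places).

4.00

Behavioral items: 4, 12, 14, 18, 20.
Of these, item 14 is reverse-coded; on a 1–7 scale, reversed = 8 − raw.
  item 4: 2
  item 12: 3
  item 14: 8 − 4 = 4
  item 18: 6
  item 20: 5
Sum = 2 + 3 + 4 + 6 + 5 = 20
Mean = 20 / 5 = 4.00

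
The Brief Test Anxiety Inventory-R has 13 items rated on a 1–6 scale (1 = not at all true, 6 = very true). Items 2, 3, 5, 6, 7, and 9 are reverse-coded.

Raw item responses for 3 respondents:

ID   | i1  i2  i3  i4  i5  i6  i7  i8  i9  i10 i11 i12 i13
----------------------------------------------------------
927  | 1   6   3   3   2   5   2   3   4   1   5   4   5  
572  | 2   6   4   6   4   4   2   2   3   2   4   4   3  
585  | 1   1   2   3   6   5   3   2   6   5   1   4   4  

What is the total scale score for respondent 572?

Respondent 572 raw: 2, 6, 4, 6, 4, 4, 2, 2, 3, 2, 4, 4, 3.
Reverse-coded (reverse-coded value = 7 − response):
  item 1: 2
  item 2: 7 − 6 = 1
  item 3: 7 − 4 = 3
  item 4: 6
  item 5: 7 − 4 = 3
  item 6: 7 − 4 = 3
  item 7: 7 − 2 = 5
  item 8: 2
  item 9: 7 − 3 = 4
  item 10: 2
  item 11: 4
  item 12: 4
  item 13: 3
Sum = 2 + 1 + 3 + 6 + 3 + 3 + 5 + 2 + 4 + 2 + 4 + 4 + 3 = 42

42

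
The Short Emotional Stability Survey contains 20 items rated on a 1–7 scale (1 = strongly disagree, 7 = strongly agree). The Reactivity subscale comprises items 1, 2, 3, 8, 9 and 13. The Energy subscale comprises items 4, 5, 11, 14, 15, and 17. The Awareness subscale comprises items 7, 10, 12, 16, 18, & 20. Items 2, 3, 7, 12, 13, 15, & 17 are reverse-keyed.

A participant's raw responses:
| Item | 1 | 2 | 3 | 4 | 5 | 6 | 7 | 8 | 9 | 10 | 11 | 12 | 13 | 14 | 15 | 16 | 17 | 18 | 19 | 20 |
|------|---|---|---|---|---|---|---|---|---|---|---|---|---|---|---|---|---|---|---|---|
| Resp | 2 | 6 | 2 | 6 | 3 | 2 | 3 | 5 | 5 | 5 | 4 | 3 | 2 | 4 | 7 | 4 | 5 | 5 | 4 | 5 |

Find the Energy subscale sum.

21

Energy items: 4, 5, 11, 14, 15, 17.
Of these, items 15 & 17 are reverse-keyed; on a 1–7 scale, reversed = 8 − raw.
  item 4: 6
  item 5: 3
  item 11: 4
  item 14: 4
  item 15: 8 − 7 = 1
  item 17: 8 − 5 = 3
Sum = 6 + 3 + 4 + 4 + 1 + 3 = 21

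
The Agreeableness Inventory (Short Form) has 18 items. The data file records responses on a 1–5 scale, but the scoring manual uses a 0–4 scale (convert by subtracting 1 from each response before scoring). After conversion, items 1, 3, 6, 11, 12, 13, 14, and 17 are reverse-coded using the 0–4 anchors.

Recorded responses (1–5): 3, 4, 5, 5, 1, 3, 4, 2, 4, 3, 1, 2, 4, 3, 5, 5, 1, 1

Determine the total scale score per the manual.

Convert to 0–4: 2, 3, 4, 4, 0, 2, 3, 1, 3, 2, 0, 1, 3, 2, 4, 4, 0, 0
Reverse-coded (on a 0–4 scale, reversed = 4 − raw):
  item 1: 4 − 2 = 2
  item 3: 4 − 4 = 0
  item 6: 4 − 2 = 2
  item 11: 4 − 0 = 4
  item 12: 4 − 1 = 3
  item 13: 4 − 3 = 1
  item 14: 4 − 2 = 2
  item 17: 4 − 0 = 4
Scored: 2, 3, 0, 4, 0, 2, 3, 1, 3, 2, 4, 3, 1, 2, 4, 4, 4, 0
Total = 42

42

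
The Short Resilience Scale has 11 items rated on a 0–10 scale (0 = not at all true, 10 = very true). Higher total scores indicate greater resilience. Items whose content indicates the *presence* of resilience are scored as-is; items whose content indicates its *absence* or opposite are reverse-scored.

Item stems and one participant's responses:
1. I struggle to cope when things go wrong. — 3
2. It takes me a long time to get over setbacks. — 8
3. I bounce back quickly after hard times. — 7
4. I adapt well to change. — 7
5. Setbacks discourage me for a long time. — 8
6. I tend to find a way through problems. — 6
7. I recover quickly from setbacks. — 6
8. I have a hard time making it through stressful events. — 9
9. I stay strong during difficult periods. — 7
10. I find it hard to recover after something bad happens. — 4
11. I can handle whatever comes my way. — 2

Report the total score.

53

Items 1, 2, 5, 8, 10 describe the absence/opposite of resilience → reverse-score.
reversed = (0+10) − raw = 10 − raw.
  item 1: 10 − 3 = 7
  item 2: 10 − 8 = 2
  item 3: 7
  item 4: 7
  item 5: 10 − 8 = 2
  item 6: 6
  item 7: 6
  item 8: 10 − 9 = 1
  item 9: 7
  item 10: 10 − 4 = 6
  item 11: 2
Total = 7 + 2 + 7 + 7 + 2 + 6 + 6 + 1 + 7 + 6 + 2 = 53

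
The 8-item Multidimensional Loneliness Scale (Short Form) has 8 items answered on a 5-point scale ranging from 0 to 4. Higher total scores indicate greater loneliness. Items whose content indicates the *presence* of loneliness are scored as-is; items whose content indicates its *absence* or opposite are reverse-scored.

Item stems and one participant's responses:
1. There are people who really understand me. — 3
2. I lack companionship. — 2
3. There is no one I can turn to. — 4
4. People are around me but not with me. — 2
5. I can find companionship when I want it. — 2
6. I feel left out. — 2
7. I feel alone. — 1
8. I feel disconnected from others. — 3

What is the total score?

17

Items 1, 5 describe the absence/opposite of loneliness → reverse-score.
reverse-coded value = 4 − response.
  item 1: 4 − 3 = 1
  item 2: 2
  item 3: 4
  item 4: 2
  item 5: 4 − 2 = 2
  item 6: 2
  item 7: 1
  item 8: 3
Total = 1 + 2 + 4 + 2 + 2 + 2 + 1 + 3 = 17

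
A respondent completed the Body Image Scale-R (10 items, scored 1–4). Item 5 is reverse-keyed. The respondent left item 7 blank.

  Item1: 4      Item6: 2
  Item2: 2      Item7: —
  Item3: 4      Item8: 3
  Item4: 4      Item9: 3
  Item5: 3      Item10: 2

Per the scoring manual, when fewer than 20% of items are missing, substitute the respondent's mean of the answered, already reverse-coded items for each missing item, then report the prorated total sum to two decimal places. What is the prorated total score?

Reverse-coded (reverse-coded value = 5 − response):
  item 5: 5 − 3 = 2
Completed scored items (9 of 10): 4, 2, 4, 4, 2, 2, 3, 3, 2; sum = 26.
Person mean = 26 / 9 ≈ 2.8889
Prorated total = (26 / 9) × 10 = 28.89 (to 2 dp)

28.89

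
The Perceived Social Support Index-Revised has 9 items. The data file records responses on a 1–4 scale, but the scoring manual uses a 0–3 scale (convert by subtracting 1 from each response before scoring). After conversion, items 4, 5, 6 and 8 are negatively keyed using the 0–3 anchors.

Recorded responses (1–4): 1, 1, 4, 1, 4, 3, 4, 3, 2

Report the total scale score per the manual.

12

Convert to 0–3: 0, 0, 3, 0, 3, 2, 3, 2, 1
Reverse-coded (reverse-coded value = 3 − response):
  item 4: 3 − 0 = 3
  item 5: 3 − 3 = 0
  item 6: 3 − 2 = 1
  item 8: 3 − 2 = 1
Scored: 0, 0, 3, 3, 0, 1, 3, 1, 1
Total = 12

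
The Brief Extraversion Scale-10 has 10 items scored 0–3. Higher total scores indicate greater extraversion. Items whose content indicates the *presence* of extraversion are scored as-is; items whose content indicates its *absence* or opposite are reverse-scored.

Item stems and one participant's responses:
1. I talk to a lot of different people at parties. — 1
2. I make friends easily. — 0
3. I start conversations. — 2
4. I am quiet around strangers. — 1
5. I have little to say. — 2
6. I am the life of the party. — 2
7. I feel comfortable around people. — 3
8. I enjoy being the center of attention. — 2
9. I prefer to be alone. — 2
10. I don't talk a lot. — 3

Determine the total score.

14

Items 4, 5, 9, 10 describe the absence/opposite of extraversion → reverse-score.
on a 0–3 scale, reversed = 3 − raw.
  item 1: 1
  item 2: 0
  item 3: 2
  item 4: 3 − 1 = 2
  item 5: 3 − 2 = 1
  item 6: 2
  item 7: 3
  item 8: 2
  item 9: 3 − 2 = 1
  item 10: 3 − 3 = 0
Total = 1 + 0 + 2 + 2 + 1 + 2 + 3 + 2 + 1 + 0 = 14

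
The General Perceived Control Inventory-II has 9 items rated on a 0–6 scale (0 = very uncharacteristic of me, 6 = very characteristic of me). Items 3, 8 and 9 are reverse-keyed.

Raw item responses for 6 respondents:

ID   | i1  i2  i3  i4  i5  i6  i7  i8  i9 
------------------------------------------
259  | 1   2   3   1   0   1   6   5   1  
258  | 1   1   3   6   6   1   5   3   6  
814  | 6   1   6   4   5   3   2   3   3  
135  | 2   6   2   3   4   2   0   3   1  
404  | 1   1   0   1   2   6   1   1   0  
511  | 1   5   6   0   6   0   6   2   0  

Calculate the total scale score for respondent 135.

29

Respondent 135 raw: 2, 6, 2, 3, 4, 2, 0, 3, 1.
Reverse-coded (on a 0–6 scale, reversed = 6 − raw):
  item 1: 2
  item 2: 6
  item 3: 6 − 2 = 4
  item 4: 3
  item 5: 4
  item 6: 2
  item 7: 0
  item 8: 6 − 3 = 3
  item 9: 6 − 1 = 5
Sum = 2 + 6 + 4 + 3 + 4 + 2 + 0 + 3 + 5 = 29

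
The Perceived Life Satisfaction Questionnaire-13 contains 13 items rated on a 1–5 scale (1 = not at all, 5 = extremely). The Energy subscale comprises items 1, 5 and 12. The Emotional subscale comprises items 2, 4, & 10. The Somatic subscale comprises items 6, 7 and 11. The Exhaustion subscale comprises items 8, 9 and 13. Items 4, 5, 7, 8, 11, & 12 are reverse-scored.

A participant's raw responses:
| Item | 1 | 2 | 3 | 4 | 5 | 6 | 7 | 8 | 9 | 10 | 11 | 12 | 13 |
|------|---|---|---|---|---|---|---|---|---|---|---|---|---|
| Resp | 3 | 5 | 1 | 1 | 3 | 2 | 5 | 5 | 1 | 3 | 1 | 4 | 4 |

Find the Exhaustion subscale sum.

6

Exhaustion items: 8, 9, 13.
Of these, item 8 is reverse-scored; reversed = (1+5) − raw = 6 − raw.
  item 8: 6 − 5 = 1
  item 9: 1
  item 13: 4
Sum = 1 + 1 + 4 = 6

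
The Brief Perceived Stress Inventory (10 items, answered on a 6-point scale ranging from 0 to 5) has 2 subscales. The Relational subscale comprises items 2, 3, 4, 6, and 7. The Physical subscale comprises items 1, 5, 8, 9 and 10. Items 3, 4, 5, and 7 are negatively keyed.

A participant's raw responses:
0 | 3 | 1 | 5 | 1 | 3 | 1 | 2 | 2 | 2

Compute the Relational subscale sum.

14

Relational items: 2, 3, 4, 6, 7.
Of these, items 3, 4 and 7 are negatively keyed; reverse-coded value = 5 − response.
  item 2: 3
  item 3: 5 − 1 = 4
  item 4: 5 − 5 = 0
  item 6: 3
  item 7: 5 − 1 = 4
Sum = 3 + 4 + 0 + 3 + 4 = 14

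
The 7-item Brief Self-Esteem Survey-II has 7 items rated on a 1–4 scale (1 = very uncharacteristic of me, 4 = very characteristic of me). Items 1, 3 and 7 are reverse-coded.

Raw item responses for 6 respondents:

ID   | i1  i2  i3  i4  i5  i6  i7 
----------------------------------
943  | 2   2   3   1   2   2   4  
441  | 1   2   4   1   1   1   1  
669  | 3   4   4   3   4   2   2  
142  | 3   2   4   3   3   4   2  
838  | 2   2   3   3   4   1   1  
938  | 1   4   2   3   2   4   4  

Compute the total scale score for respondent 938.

21

Respondent 938 raw: 1, 4, 2, 3, 2, 4, 4.
Reverse-coded (reverse-coded value = 5 − response):
  item 1: 5 − 1 = 4
  item 2: 4
  item 3: 5 − 2 = 3
  item 4: 3
  item 5: 2
  item 6: 4
  item 7: 5 − 4 = 1
Sum = 4 + 4 + 3 + 3 + 2 + 4 + 1 = 21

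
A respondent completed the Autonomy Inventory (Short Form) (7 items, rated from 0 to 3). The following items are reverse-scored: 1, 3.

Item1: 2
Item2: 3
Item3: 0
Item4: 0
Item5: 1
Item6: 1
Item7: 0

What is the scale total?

9

Apply reverse scoring (on a 0–3 scale, reversed = 3 − raw):
  item 1: 3 − 2 = 1
  item 3: 3 − 0 = 3
After reverse-coding: 1, 3, 3, 0, 1, 1, 0
Total = 1 + 3 + 3 + 0 + 1 + 1 + 0 = 9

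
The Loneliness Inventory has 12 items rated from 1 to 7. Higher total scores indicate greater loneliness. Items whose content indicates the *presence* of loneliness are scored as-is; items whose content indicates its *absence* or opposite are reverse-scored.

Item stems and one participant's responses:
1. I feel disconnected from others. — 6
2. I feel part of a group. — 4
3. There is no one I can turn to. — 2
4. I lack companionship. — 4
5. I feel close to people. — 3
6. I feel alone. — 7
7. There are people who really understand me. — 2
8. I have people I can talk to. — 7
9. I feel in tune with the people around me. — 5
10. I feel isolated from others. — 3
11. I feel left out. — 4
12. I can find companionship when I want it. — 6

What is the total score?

Items 2, 5, 7, 8, 9, 12 describe the absence/opposite of loneliness → reverse-score.
on a 1–7 scale, reversed = 8 − raw.
  item 1: 6
  item 2: 8 − 4 = 4
  item 3: 2
  item 4: 4
  item 5: 8 − 3 = 5
  item 6: 7
  item 7: 8 − 2 = 6
  item 8: 8 − 7 = 1
  item 9: 8 − 5 = 3
  item 10: 3
  item 11: 4
  item 12: 8 − 6 = 2
Total = 6 + 4 + 2 + 4 + 5 + 7 + 6 + 1 + 3 + 3 + 4 + 2 = 47

47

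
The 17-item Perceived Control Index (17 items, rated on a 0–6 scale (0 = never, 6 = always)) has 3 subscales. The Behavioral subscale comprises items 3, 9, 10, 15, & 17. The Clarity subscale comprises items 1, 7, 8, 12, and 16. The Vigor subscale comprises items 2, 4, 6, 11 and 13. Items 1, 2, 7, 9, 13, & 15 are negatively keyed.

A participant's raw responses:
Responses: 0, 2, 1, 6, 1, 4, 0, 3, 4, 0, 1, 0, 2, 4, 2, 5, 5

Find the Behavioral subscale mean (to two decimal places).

2.40

Behavioral items: 3, 9, 10, 15, 17.
Of these, items 9 & 15 are negatively keyed; reversed = (0+6) − raw = 6 − raw.
  item 3: 1
  item 9: 6 − 4 = 2
  item 10: 0
  item 15: 6 − 2 = 4
  item 17: 5
Sum = 1 + 2 + 0 + 4 + 5 = 12
Mean = 12 / 5 = 2.40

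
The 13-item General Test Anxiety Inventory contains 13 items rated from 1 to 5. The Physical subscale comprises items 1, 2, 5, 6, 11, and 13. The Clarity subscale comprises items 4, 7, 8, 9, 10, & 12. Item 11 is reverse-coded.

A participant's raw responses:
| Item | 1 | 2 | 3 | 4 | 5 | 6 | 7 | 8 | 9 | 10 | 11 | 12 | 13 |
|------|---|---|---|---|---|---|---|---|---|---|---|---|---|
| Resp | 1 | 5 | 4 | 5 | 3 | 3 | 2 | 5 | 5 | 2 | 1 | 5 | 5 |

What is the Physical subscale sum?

22

Physical items: 1, 2, 5, 6, 11, 13.
Of these, item 11 is reverse-coded; reversed = (1+5) − raw = 6 − raw.
  item 1: 1
  item 2: 5
  item 5: 3
  item 6: 3
  item 11: 6 − 1 = 5
  item 13: 5
Sum = 1 + 5 + 3 + 3 + 5 + 5 = 22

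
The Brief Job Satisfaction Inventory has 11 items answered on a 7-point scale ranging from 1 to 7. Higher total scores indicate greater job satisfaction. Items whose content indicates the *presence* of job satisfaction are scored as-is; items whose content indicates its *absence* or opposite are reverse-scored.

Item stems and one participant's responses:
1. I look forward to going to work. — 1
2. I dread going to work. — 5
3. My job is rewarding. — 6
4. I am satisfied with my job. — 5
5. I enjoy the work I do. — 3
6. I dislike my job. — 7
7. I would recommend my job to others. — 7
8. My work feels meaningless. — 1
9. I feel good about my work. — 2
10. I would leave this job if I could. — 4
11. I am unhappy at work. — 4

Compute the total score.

43

Items 2, 6, 8, 10, 11 describe the absence/opposite of job satisfaction → reverse-score.
reverse-coded value = 8 − response.
  item 1: 1
  item 2: 8 − 5 = 3
  item 3: 6
  item 4: 5
  item 5: 3
  item 6: 8 − 7 = 1
  item 7: 7
  item 8: 8 − 1 = 7
  item 9: 2
  item 10: 8 − 4 = 4
  item 11: 8 − 4 = 4
Total = 1 + 3 + 6 + 5 + 3 + 1 + 7 + 7 + 2 + 4 + 4 = 43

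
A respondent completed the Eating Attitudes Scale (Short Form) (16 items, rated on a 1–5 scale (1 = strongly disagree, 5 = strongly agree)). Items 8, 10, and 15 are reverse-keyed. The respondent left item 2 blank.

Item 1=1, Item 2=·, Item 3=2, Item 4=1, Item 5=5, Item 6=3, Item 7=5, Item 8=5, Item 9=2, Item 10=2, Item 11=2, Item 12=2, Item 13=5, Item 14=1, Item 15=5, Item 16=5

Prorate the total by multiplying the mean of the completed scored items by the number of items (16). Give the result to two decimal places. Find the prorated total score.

42.67

Reverse-coded (reversed = (1+5) − raw = 6 − raw):
  item 8: 6 − 5 = 1
  item 10: 6 − 2 = 4
  item 15: 6 − 5 = 1
Completed scored items (15 of 16): 1, 2, 1, 5, 3, 5, 1, 2, 4, 2, 2, 5, 1, 1, 5; sum = 40.
Person mean = 40 / 15 ≈ 2.6667
Prorated total = (40 / 15) × 16 = 42.67 (to 2 dp)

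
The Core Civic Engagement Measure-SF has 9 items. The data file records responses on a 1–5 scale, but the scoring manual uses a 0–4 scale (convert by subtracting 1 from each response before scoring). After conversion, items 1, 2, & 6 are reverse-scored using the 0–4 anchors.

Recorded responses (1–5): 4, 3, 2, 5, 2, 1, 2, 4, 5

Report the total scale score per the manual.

Convert to 0–4: 3, 2, 1, 4, 1, 0, 1, 3, 4
Reverse-coded (reverse-coded value = 4 − response):
  item 1: 4 − 3 = 1
  item 2: 4 − 2 = 2
  item 6: 4 − 0 = 4
Scored: 1, 2, 1, 4, 1, 4, 1, 3, 4
Total = 21

21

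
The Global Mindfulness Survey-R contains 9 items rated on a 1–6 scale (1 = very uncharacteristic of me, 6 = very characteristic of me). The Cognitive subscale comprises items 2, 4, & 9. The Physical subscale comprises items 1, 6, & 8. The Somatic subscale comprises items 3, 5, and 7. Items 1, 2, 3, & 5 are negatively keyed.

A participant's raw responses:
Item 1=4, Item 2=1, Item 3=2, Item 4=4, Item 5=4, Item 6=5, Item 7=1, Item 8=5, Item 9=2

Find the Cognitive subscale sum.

Cognitive items: 2, 4, 9.
Of these, item 2 is negatively keyed; reversed = (1+6) − raw = 7 − raw.
  item 2: 7 − 1 = 6
  item 4: 4
  item 9: 2
Sum = 6 + 4 + 2 = 12

12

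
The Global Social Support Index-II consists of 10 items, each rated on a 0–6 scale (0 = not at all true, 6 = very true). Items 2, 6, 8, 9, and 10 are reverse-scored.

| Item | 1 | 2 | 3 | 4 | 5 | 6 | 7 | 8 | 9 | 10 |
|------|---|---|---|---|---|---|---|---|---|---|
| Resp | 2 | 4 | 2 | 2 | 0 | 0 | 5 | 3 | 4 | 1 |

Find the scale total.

Raw sum = 23. Reverse-scored items: 2, 6, 8, 9, 10; their raw sum = 12.
Each reversal replaces raw with 6 − raw, changing the total by 6 − 2·raw per item.
Total = 23 + 5·6 − 2·12 = 23 + 30 − 24 = 29

29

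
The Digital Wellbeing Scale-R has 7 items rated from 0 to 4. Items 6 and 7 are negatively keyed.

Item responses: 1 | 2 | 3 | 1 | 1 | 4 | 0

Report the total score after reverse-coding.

12

Raw sum = 12. Negatively keyed items: 6, 7; their raw sum = 4.
Each reversal replaces raw with 4 − raw, changing the total by 4 − 2·raw per item.
Total = 12 + 2·4 − 2·4 = 12 + 8 − 8 = 12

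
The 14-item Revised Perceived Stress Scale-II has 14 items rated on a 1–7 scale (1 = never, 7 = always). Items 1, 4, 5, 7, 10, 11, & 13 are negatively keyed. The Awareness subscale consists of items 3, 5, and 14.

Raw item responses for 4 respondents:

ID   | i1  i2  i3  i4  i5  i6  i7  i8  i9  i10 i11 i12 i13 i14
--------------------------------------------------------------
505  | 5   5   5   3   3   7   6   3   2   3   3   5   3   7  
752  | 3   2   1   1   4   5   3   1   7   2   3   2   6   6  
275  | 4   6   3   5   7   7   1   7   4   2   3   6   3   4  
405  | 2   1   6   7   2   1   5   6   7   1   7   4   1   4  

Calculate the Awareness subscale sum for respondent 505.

17

Respondent 505 raw: 5, 5, 5, 3, 3, 7, 6, 3, 2, 3, 3, 5, 3, 7.
Awareness items: 3, 5, 14.
Reverse-coded (on a 1–7 scale, reversed = 8 − raw):
  item 3: 5
  item 5: 8 − 3 = 5
  item 14: 7
Sum = 5 + 5 + 7 = 17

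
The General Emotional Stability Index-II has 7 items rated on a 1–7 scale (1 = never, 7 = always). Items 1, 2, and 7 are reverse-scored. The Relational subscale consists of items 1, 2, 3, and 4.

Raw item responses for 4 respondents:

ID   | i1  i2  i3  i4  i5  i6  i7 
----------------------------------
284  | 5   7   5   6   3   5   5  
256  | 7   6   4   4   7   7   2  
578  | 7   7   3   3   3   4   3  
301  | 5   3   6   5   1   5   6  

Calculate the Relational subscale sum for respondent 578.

8

Respondent 578 raw: 7, 7, 3, 3, 3, 4, 3.
Relational items: 1, 2, 3, 4.
Reverse-coded (reversed = (1+7) − raw = 8 − raw):
  item 1: 8 − 7 = 1
  item 2: 8 − 7 = 1
  item 3: 3
  item 4: 3
Sum = 1 + 1 + 3 + 3 = 8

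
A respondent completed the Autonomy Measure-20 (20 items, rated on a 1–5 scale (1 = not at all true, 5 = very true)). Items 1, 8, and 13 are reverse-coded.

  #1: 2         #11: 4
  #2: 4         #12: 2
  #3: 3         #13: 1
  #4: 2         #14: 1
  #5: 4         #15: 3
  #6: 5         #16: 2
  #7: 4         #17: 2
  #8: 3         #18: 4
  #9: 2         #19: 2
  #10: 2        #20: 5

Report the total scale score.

63

Raw sum = 57. Reverse-coded items: 1, 8, 13; their raw sum = 6.
Each reversal replaces raw with 6 − raw, changing the total by 6 − 2·raw per item.
Total = 57 + 3·6 − 2·6 = 57 + 18 − 12 = 63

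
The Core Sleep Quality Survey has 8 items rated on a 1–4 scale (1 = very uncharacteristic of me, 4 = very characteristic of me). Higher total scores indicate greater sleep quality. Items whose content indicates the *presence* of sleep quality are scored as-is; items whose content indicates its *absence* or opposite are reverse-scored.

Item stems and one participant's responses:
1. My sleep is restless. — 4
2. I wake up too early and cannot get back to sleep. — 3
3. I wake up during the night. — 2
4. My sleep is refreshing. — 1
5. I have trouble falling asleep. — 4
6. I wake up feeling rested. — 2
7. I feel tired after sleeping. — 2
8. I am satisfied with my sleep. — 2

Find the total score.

Items 1, 2, 3, 5, 7 describe the absence/opposite of sleep quality → reverse-score.
reversed = (1+4) − raw = 5 − raw.
  item 1: 5 − 4 = 1
  item 2: 5 − 3 = 2
  item 3: 5 − 2 = 3
  item 4: 1
  item 5: 5 − 4 = 1
  item 6: 2
  item 7: 5 − 2 = 3
  item 8: 2
Total = 1 + 2 + 3 + 1 + 1 + 2 + 3 + 2 = 15

15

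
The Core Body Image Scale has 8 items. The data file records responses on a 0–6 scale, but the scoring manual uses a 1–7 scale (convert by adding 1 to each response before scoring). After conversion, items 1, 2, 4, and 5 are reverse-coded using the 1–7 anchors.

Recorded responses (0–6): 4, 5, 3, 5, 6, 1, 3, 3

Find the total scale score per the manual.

22

Convert to 1–7: 5, 6, 4, 6, 7, 2, 4, 4
Reverse-coded (reverse-coded value = 8 − response):
  item 1: 8 − 5 = 3
  item 2: 8 − 6 = 2
  item 4: 8 − 6 = 2
  item 5: 8 − 7 = 1
Scored: 3, 2, 4, 2, 1, 2, 4, 4
Total = 22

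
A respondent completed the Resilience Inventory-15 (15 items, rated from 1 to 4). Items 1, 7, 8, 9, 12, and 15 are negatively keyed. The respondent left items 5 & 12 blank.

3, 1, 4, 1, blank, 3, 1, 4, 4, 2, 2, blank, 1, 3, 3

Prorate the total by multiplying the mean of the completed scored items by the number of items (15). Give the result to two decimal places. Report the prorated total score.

Reverse-coded (reverse-coded value = 5 − response):
  item 1: 5 − 3 = 2
  item 7: 5 − 1 = 4
  item 8: 5 − 4 = 1
  item 9: 5 − 4 = 1
  item 15: 5 − 3 = 2
Completed scored items (13 of 15): 2, 1, 4, 1, 3, 4, 1, 1, 2, 2, 1, 3, 2; sum = 27.
Person mean = 27 / 13 ≈ 2.0769
Prorated total = (27 / 13) × 15 = 31.15 (to 2 dp)

31.15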